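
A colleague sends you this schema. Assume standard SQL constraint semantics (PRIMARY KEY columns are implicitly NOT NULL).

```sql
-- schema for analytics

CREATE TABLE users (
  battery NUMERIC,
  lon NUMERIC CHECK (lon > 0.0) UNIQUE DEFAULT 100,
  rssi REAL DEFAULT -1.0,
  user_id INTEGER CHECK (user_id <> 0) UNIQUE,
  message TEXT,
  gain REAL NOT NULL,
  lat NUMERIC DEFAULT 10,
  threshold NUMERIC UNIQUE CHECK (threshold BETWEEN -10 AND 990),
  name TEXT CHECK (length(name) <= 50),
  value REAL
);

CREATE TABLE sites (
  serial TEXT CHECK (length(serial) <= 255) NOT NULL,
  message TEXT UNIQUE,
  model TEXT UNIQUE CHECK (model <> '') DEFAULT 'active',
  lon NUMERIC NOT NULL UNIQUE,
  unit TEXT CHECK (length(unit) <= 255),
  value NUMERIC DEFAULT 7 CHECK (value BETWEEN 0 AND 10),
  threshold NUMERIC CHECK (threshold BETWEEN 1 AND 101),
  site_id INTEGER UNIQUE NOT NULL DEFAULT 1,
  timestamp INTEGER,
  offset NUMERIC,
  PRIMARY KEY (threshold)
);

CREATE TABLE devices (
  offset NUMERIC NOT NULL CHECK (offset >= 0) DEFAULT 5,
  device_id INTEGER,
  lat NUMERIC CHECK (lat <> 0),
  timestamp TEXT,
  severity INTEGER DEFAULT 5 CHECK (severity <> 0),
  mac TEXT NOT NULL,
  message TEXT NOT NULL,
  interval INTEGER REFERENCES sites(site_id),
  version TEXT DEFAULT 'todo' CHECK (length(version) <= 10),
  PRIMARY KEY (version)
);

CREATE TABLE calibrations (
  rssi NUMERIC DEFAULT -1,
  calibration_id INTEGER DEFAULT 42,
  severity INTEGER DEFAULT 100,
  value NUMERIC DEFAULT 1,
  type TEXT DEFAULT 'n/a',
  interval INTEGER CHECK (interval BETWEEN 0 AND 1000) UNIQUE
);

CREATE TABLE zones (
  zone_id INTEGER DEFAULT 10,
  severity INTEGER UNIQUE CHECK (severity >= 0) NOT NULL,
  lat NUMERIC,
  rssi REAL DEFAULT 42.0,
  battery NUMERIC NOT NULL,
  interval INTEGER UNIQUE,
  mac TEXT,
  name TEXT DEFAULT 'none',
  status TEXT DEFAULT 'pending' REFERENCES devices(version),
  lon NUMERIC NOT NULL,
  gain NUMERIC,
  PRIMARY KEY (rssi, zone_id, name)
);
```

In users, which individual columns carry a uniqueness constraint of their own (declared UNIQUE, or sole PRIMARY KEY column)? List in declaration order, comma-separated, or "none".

- battery: no UNIQUE or single-column PK constraint.
- lon: declared UNIQUE → unique.
- rssi: no UNIQUE or single-column PK constraint.
- user_id: declared UNIQUE → unique.
- message: no UNIQUE or single-column PK constraint.
- gain: no UNIQUE or single-column PK constraint.
- lat: no UNIQUE or single-column PK constraint.
- threshold: declared UNIQUE → unique.
- name: no UNIQUE or single-column PK constraint.
- value: no UNIQUE or single-column PK constraint.

lon, user_id, threshold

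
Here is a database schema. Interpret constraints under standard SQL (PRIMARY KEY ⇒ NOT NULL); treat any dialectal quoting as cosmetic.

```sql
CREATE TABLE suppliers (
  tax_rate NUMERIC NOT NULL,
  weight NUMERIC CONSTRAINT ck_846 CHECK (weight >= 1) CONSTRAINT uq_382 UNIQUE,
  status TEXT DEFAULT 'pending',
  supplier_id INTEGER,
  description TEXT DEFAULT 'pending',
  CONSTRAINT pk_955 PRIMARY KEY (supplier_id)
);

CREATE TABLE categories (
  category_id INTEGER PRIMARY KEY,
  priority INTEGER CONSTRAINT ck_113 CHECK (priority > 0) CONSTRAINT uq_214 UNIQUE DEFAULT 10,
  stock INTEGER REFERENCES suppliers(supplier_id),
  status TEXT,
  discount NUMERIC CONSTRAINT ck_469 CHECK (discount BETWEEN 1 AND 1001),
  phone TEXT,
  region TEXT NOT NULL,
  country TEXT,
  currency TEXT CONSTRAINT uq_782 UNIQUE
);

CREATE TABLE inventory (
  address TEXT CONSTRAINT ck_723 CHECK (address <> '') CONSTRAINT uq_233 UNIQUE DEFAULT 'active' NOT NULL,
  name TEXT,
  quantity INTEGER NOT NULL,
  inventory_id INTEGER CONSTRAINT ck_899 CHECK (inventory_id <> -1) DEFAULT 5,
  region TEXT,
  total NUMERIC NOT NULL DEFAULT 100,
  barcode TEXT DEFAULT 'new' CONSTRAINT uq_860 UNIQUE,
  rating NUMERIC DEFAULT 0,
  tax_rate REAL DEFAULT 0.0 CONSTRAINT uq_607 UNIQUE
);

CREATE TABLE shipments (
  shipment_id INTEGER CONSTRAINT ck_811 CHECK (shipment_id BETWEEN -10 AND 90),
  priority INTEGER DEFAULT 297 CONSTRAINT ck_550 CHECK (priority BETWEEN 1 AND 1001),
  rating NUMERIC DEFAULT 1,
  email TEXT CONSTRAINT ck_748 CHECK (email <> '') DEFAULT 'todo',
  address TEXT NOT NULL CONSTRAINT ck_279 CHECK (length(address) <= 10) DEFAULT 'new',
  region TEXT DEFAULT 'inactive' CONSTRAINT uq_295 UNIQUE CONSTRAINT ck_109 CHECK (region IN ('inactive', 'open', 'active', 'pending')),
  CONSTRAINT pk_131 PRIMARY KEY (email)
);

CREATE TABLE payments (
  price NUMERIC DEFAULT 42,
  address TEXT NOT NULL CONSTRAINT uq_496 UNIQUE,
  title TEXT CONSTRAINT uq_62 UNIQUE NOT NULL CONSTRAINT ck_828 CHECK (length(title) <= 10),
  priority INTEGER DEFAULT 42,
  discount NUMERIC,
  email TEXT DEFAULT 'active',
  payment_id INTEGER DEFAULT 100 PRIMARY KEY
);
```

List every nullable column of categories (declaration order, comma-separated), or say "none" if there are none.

priority, stock, status, discount, phone, country, currency

- category_id: part of the PRIMARY KEY, which implies NOT NULL → not nullable.
- priority: CHECK does not forbid NULL (a CHECK constraint passes when its expression is NULL) → nullable.
- stock: a foreign key column may be NULL unless separately constrained → nullable.
- status: no NOT NULL constraint applies → nullable.
- discount: CHECK does not forbid NULL (a CHECK constraint passes when its expression is NULL) → nullable.
- phone: no NOT NULL constraint applies → nullable.
- region: declared NOT NULL → not nullable.
- country: no NOT NULL constraint applies → nullable.
- currency: UNIQUE does not imply NOT NULL → nullable.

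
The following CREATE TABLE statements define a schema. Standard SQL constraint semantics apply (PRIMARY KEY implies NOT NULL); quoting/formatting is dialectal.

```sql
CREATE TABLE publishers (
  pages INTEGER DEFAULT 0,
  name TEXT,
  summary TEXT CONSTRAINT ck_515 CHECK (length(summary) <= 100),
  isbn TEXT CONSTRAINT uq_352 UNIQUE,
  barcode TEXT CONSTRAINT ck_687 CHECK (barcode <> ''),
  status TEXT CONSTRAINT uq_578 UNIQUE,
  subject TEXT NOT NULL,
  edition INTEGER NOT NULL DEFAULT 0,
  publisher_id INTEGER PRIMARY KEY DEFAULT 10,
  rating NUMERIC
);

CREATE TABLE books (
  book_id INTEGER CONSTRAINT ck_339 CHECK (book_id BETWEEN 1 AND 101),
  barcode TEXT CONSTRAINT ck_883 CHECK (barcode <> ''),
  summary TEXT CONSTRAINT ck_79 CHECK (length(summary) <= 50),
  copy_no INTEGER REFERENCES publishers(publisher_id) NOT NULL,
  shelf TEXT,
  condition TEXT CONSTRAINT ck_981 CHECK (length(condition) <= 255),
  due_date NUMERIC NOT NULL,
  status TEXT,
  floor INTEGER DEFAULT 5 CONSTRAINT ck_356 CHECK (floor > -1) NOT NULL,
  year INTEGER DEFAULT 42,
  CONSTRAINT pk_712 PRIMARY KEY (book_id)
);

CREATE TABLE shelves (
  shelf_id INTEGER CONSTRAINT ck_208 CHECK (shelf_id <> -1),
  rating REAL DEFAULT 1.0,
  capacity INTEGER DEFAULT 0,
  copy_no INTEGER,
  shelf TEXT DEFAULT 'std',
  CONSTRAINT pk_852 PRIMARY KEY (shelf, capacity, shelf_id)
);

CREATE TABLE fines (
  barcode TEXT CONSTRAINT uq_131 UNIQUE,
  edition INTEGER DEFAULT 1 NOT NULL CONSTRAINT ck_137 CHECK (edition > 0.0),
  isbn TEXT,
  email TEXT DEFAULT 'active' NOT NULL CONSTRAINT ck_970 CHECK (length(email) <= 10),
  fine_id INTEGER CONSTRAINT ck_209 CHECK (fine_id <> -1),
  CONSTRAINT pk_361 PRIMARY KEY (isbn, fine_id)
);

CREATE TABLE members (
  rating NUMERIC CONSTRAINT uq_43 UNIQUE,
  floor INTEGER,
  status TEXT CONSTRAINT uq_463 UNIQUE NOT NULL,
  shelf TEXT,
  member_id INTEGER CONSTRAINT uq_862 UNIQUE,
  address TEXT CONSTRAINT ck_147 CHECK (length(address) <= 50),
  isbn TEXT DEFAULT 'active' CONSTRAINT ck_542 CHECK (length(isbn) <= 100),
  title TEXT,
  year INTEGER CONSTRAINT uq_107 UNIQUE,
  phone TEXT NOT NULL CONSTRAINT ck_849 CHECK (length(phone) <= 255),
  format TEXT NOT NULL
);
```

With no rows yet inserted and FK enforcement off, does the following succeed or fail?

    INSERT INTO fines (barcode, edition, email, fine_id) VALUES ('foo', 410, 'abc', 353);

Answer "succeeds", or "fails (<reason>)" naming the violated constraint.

fails (NOT NULL on isbn)

isbn is omitted from the column list and has no DEFAULT, so it would receive NULL.
But isbn is part of the PRIMARY KEY (implied NOT NULL).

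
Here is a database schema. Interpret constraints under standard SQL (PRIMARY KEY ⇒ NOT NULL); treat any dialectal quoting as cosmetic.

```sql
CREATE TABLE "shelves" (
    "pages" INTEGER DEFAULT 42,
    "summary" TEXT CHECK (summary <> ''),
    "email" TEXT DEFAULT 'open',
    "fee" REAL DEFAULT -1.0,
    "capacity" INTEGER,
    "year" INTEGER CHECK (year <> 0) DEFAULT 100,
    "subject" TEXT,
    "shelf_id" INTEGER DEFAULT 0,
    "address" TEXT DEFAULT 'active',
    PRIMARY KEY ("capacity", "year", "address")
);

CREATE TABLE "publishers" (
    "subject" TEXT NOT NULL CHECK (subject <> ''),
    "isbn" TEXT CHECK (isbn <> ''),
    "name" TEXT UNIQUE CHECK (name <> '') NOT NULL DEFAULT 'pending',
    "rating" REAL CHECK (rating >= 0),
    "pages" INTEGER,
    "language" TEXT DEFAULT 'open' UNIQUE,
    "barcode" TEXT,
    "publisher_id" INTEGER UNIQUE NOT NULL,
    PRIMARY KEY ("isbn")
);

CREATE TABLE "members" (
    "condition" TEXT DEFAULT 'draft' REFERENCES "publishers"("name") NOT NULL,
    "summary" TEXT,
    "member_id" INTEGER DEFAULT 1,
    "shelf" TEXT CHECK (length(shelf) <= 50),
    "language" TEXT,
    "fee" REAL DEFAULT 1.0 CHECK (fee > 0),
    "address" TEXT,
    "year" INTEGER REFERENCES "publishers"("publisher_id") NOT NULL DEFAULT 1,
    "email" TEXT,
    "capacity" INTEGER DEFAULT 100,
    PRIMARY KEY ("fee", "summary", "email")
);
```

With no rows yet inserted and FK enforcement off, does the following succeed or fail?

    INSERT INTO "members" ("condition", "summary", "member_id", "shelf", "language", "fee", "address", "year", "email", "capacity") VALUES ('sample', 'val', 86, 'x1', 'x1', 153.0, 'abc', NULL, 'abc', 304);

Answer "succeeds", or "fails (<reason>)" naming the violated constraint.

year is explicitly set to NULL, but year is declared NOT NULL.

fails (NOT NULL on year)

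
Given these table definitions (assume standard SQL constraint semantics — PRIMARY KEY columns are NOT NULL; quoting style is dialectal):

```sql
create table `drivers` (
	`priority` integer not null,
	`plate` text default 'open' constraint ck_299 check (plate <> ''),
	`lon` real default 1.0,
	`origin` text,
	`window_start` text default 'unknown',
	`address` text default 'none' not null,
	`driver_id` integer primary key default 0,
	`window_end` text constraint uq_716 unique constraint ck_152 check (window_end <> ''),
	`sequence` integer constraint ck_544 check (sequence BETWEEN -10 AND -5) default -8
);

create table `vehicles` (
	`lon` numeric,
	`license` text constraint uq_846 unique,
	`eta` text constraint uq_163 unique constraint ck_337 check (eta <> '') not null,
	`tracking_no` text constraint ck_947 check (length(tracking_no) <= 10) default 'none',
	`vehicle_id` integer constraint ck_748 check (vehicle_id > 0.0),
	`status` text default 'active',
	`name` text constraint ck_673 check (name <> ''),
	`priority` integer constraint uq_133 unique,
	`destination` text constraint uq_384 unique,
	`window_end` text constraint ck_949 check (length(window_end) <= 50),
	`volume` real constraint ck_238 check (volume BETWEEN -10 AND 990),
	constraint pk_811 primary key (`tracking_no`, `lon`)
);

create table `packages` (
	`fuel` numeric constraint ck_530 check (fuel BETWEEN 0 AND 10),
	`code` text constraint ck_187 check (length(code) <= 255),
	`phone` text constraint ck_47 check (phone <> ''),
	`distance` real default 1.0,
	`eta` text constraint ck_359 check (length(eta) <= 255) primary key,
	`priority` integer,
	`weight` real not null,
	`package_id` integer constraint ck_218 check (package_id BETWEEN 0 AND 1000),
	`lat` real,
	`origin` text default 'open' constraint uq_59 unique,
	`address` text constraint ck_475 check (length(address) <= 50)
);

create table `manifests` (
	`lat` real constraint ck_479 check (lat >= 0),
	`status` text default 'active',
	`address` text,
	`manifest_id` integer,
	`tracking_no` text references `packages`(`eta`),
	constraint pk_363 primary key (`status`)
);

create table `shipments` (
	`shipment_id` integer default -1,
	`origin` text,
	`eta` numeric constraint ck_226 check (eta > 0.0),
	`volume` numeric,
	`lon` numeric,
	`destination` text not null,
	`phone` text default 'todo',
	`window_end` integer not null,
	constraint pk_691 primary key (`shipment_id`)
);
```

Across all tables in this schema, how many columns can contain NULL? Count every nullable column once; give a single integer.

32

drivers: 6 nullable (plate, lon, origin, window_start, window_end, sequence — PK (driver_id) and explicit NOT NULL columns excluded).
vehicles: 8 nullable (license, vehicle_id, status, name, priority, destination, window_end, volume — PK (tracking_no, lon) and explicit NOT NULL columns excluded).
packages: 9 nullable (fuel, code, phone, distance, priority, package_id, lat, origin, address — PK (eta) and explicit NOT NULL columns excluded).
manifests: 4 nullable (lat, address, manifest_id, tracking_no — PK (status) and explicit NOT NULL columns excluded).
shipments: 5 nullable (origin, eta, volume, lon, phone — PK (shipment_id) and explicit NOT NULL columns excluded).
Total: 6 + 8 + 9 + 4 + 5 = 32.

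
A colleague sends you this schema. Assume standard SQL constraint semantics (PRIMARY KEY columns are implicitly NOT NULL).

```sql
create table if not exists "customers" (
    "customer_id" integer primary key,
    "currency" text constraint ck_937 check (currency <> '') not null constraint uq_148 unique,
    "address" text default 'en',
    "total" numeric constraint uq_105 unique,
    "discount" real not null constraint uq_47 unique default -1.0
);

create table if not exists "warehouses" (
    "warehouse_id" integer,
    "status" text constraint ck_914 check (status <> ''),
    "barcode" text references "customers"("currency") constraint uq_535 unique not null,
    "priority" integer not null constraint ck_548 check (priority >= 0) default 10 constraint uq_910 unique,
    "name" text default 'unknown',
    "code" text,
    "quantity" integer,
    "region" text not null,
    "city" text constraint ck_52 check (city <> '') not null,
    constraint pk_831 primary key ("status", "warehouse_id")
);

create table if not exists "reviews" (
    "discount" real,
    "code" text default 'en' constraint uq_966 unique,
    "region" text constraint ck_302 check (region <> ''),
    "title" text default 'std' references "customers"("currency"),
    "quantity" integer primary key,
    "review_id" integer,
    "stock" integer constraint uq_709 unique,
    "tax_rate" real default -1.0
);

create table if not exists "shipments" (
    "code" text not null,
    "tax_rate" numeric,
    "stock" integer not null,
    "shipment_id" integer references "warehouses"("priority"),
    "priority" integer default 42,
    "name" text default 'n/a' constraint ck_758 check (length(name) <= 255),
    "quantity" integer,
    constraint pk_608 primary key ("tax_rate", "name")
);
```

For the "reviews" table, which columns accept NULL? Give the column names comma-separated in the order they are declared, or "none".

- discount: no NOT NULL constraint applies → nullable.
- code: UNIQUE does not imply NOT NULL → nullable.
- region: CHECK does not forbid NULL (a CHECK constraint passes when its expression is NULL) → nullable.
- title: a foreign key column may be NULL unless separately constrained → nullable.
- quantity: part of the PRIMARY KEY, which implies NOT NULL → not nullable.
- review_id: no NOT NULL constraint applies → nullable.
- stock: UNIQUE does not imply NOT NULL → nullable.
- tax_rate: DEFAULT only fills an omitted column; an explicit NULL is still allowed → nullable.

discount, code, region, title, review_id, stock, tax_rate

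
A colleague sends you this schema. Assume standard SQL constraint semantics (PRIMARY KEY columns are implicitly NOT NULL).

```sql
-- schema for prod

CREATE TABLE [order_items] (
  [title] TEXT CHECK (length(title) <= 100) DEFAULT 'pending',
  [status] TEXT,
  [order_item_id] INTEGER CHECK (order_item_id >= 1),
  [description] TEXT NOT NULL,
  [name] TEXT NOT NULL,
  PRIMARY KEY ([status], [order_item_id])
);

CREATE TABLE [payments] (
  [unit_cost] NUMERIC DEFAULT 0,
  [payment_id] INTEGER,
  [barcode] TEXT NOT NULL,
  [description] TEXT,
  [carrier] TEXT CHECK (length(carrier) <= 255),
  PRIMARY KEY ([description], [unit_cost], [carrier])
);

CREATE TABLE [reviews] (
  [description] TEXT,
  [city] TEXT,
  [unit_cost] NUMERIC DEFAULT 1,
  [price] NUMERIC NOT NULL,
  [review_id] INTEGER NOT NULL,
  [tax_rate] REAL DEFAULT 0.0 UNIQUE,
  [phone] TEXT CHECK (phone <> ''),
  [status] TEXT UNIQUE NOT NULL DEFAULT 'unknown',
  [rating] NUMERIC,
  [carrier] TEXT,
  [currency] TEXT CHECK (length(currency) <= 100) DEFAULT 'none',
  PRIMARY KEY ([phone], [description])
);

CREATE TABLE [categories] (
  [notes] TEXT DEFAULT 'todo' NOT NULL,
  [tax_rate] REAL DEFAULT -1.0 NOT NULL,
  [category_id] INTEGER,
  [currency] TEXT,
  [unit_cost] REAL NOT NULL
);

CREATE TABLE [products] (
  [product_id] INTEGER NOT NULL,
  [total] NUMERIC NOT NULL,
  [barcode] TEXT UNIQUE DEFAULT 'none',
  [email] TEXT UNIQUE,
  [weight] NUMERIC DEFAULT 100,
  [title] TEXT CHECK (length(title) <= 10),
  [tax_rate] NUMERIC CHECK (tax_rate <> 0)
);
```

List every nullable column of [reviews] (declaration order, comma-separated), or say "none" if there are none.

- description: part of the PRIMARY KEY, which implies NOT NULL → not nullable.
- city: no NOT NULL constraint applies → nullable.
- unit_cost: DEFAULT only fills an omitted column; an explicit NULL is still allowed → nullable.
- price: declared NOT NULL → not nullable.
- review_id: declared NOT NULL → not nullable.
- tax_rate: UNIQUE does not imply NOT NULL → nullable.
- phone: part of the PRIMARY KEY, which implies NOT NULL → not nullable.
- status: declared NOT NULL → not nullable.
- rating: no NOT NULL constraint applies → nullable.
- carrier: no NOT NULL constraint applies → nullable.
- currency: CHECK does not forbid NULL (a CHECK constraint passes when its expression is NULL) → nullable.

city, unit_cost, tax_rate, rating, carrier, currency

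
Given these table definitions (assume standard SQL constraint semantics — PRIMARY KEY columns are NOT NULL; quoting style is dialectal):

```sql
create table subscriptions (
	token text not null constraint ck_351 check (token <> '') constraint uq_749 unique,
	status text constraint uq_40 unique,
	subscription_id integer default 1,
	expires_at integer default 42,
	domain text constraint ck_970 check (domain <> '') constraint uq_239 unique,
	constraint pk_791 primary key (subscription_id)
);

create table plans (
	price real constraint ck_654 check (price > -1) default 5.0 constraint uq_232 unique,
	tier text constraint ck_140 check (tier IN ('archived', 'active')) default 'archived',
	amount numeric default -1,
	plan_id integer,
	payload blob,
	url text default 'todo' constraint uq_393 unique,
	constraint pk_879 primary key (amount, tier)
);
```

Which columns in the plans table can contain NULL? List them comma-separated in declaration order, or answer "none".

- price: CHECK does not forbid NULL (a CHECK constraint passes when its expression is NULL) → nullable.
- tier: part of the PRIMARY KEY, which implies NOT NULL → not nullable.
- amount: part of the PRIMARY KEY, which implies NOT NULL → not nullable.
- plan_id: no NOT NULL constraint applies → nullable.
- payload: no NOT NULL constraint applies → nullable.
- url: UNIQUE does not imply NOT NULL → nullable.

price, plan_id, payload, url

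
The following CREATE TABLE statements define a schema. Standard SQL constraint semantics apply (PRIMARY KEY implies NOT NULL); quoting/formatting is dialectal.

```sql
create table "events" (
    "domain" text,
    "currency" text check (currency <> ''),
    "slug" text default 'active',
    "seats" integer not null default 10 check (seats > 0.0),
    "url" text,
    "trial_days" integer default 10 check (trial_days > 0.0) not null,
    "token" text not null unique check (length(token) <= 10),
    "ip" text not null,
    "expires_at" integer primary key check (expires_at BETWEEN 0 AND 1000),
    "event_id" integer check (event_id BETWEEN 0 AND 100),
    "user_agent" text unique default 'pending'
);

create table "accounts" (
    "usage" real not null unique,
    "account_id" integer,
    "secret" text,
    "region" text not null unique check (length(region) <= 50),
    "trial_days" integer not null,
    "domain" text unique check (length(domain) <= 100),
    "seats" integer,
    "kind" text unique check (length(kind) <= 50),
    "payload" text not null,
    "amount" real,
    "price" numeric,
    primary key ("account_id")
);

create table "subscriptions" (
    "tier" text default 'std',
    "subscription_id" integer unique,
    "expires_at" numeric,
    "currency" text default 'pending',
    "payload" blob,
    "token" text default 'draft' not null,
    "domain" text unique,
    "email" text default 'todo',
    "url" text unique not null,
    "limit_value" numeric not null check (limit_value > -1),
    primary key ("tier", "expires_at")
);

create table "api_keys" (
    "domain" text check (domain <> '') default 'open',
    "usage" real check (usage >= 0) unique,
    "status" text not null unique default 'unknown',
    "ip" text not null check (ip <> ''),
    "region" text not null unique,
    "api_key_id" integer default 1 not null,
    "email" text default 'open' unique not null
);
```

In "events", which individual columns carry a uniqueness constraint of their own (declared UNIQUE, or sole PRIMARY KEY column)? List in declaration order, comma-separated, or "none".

token, expires_at, user_agent

- domain: no UNIQUE or single-column PK constraint.
- currency: no UNIQUE or single-column PK constraint.
- slug: no UNIQUE or single-column PK constraint.
- seats: no UNIQUE or single-column PK constraint.
- url: no UNIQUE or single-column PK constraint.
- trial_days: no UNIQUE or single-column PK constraint.
- token: declared UNIQUE → unique.
- ip: no UNIQUE or single-column PK constraint.
- expires_at: single-column PRIMARY KEY → unique.
- event_id: no UNIQUE or single-column PK constraint.
- user_agent: declared UNIQUE → unique.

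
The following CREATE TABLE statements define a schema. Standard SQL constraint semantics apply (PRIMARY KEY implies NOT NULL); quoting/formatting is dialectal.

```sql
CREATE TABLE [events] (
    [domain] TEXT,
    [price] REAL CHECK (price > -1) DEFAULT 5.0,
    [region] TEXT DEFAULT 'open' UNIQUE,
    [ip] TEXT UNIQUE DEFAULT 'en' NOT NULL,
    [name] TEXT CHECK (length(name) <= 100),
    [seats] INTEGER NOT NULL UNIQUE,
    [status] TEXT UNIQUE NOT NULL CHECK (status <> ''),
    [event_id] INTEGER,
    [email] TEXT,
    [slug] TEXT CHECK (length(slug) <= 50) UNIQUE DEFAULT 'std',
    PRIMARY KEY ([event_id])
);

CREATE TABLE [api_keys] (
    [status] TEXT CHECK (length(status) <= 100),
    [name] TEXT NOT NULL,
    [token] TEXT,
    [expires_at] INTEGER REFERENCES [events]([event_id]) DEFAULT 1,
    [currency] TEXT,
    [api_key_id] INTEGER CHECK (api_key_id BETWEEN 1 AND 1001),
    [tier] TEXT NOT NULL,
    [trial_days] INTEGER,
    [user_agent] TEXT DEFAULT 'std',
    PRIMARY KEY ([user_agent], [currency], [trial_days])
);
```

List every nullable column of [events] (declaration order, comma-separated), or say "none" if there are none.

- domain: no NOT NULL constraint applies → nullable.
- price: CHECK does not forbid NULL (a CHECK constraint passes when its expression is NULL) → nullable.
- region: UNIQUE does not imply NOT NULL → nullable.
- ip: declared NOT NULL → not nullable.
- name: CHECK does not forbid NULL (a CHECK constraint passes when its expression is NULL) → nullable.
- seats: declared NOT NULL → not nullable.
- status: declared NOT NULL → not nullable.
- event_id: part of the PRIMARY KEY, which implies NOT NULL → not nullable.
- email: no NOT NULL constraint applies → nullable.
- slug: CHECK does not forbid NULL (a CHECK constraint passes when its expression is NULL) → nullable.

domain, price, region, name, email, slug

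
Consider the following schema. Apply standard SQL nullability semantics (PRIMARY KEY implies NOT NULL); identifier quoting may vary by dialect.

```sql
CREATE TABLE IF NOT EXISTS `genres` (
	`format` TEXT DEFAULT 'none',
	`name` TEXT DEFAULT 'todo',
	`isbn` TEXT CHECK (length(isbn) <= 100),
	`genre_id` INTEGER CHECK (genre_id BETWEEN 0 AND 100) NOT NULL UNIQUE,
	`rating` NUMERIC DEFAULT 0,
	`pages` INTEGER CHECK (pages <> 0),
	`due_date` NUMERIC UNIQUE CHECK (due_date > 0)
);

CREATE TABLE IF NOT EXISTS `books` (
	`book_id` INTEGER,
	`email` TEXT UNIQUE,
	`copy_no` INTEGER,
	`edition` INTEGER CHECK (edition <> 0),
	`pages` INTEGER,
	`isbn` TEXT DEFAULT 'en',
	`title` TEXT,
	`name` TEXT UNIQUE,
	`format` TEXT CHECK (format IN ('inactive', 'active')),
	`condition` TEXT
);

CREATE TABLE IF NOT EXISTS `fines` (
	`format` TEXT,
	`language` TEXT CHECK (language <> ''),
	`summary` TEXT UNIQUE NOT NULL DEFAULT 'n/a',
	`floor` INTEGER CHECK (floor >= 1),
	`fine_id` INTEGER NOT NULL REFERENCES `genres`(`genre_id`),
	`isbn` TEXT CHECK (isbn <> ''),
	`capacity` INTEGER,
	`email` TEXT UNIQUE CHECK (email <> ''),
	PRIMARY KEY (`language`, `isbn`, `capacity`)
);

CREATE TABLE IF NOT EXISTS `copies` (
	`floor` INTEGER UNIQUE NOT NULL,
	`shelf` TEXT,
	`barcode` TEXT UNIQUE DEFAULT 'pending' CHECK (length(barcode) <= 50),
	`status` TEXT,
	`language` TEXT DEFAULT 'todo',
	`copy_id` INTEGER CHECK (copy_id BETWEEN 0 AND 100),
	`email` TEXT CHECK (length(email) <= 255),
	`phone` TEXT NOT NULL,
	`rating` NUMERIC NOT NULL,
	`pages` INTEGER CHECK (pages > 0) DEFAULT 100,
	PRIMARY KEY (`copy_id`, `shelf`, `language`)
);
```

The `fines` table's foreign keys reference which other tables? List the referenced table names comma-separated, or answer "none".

- fine_id REFERENCES genres(genre_id).

genres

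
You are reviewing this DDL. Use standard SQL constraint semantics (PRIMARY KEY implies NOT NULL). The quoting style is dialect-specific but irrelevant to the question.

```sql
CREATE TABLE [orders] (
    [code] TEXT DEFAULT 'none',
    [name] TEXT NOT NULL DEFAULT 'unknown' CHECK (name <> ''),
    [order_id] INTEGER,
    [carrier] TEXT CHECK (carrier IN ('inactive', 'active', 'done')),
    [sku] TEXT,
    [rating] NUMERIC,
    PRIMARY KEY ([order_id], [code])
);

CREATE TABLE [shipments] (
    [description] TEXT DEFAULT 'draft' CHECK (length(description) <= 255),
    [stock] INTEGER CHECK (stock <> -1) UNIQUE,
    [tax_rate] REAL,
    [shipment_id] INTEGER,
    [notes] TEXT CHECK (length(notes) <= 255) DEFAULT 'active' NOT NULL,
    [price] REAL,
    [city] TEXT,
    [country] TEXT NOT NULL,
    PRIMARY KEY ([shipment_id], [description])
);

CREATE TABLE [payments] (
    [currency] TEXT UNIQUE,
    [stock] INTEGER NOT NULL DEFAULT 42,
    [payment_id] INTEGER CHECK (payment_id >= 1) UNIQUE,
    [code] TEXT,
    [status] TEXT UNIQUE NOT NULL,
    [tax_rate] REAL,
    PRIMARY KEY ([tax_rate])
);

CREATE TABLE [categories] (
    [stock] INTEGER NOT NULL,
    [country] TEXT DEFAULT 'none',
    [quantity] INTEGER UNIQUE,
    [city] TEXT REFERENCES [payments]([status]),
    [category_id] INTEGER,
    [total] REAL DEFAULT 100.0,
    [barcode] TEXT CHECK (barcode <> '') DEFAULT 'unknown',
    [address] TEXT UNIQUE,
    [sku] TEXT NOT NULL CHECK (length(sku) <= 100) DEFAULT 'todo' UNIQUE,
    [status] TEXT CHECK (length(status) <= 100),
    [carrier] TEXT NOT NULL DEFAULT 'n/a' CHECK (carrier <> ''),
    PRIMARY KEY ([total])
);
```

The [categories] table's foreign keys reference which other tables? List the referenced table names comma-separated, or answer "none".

- city REFERENCES payments(status).

payments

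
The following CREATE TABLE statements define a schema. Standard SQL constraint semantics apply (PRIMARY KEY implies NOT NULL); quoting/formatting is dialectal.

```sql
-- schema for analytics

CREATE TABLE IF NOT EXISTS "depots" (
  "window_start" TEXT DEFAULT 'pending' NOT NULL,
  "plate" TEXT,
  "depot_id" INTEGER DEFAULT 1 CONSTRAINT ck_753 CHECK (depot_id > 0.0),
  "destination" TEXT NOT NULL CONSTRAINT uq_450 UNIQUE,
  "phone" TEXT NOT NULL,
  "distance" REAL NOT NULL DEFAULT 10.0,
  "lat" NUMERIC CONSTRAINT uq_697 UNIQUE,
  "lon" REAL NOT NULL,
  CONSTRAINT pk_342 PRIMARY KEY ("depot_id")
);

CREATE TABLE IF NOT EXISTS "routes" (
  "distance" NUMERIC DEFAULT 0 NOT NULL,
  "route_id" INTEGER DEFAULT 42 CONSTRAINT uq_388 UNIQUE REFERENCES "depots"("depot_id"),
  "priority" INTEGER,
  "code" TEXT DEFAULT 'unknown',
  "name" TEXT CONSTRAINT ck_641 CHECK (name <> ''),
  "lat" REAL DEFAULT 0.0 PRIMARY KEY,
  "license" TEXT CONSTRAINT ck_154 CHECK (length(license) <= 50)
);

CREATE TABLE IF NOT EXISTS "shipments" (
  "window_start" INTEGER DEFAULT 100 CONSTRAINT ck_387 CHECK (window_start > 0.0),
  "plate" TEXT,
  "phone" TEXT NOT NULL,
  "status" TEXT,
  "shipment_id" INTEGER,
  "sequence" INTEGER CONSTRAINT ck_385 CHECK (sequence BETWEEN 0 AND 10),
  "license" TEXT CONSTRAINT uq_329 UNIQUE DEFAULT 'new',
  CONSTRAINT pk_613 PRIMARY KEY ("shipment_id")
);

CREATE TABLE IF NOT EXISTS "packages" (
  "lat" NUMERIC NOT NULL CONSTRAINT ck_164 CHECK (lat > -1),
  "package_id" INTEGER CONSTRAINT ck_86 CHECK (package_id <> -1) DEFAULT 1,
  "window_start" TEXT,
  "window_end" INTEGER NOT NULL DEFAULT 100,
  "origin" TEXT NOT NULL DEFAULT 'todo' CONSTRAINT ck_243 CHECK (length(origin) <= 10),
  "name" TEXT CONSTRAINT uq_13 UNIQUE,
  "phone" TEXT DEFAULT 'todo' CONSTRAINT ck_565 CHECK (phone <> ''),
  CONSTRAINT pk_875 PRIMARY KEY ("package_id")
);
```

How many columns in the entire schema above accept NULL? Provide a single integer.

15

depots: 2 nullable (plate, lat — PK (depot_id) and explicit NOT NULL columns excluded).
routes: 5 nullable (route_id, priority, code, name, license — PK (lat) and explicit NOT NULL columns excluded).
shipments: 5 nullable (window_start, plate, status, sequence, license — PK (shipment_id) and explicit NOT NULL columns excluded).
packages: 3 nullable (window_start, name, phone — PK (package_id) and explicit NOT NULL columns excluded).
Total: 2 + 5 + 5 + 3 = 15.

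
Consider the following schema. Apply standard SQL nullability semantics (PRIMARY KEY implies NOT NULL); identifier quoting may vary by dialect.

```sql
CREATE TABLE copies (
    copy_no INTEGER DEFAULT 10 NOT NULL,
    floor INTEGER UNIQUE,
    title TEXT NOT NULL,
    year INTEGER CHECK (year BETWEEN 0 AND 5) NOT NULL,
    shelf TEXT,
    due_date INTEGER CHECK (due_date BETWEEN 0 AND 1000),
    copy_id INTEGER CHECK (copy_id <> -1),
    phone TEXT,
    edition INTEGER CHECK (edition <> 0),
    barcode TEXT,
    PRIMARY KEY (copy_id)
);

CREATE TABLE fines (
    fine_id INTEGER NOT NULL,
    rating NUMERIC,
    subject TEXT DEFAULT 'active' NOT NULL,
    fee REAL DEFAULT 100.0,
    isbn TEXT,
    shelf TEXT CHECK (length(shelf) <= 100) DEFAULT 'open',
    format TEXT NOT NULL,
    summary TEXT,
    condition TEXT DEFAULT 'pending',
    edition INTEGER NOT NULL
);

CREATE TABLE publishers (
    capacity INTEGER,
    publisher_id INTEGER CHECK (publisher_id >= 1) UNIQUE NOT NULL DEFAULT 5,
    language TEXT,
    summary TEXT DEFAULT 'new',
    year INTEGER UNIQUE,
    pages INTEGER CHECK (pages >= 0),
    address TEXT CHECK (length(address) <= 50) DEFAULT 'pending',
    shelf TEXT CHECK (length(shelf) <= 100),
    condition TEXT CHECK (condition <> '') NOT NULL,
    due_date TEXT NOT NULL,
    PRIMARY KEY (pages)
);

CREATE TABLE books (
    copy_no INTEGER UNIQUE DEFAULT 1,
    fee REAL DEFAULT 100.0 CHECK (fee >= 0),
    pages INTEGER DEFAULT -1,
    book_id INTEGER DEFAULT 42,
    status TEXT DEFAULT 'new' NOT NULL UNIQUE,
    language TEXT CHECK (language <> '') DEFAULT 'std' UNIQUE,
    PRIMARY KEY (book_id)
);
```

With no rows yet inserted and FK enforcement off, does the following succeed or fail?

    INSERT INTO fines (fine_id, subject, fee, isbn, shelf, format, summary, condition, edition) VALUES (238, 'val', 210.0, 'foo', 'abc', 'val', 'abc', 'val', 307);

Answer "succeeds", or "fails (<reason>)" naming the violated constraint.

succeeds

NOT NULL columns: edition is supplied; fine_id is supplied; format is supplied; subject is supplied.
CHECK constraints: 'abc' satisfies (length(shelf) <= 100).
No constraint is violated.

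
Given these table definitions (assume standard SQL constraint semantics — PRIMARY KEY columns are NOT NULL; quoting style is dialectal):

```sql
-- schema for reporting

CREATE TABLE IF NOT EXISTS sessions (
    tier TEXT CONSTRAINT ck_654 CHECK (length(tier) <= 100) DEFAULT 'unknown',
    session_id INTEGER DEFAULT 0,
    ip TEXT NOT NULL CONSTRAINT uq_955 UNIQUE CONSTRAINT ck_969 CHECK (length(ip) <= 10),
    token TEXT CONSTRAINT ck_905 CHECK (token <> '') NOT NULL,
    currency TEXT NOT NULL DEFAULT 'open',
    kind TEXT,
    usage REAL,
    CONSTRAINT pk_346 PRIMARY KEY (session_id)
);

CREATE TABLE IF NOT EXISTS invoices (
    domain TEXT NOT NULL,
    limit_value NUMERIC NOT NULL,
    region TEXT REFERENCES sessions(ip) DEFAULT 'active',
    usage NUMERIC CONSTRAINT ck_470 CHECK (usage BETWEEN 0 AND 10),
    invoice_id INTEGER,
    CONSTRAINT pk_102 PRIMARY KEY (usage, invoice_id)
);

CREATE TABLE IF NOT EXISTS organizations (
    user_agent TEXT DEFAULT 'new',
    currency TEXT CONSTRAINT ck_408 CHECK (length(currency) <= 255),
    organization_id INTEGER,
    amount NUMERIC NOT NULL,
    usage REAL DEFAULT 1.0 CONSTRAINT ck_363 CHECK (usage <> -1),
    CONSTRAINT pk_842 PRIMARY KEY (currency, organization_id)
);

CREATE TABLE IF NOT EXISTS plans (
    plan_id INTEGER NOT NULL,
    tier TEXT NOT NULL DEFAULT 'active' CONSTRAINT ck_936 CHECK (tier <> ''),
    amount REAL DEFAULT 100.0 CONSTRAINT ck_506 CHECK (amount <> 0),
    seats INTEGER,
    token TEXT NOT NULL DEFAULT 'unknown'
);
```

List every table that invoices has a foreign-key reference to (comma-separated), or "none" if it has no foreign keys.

sessions

- region REFERENCES sessions(ip).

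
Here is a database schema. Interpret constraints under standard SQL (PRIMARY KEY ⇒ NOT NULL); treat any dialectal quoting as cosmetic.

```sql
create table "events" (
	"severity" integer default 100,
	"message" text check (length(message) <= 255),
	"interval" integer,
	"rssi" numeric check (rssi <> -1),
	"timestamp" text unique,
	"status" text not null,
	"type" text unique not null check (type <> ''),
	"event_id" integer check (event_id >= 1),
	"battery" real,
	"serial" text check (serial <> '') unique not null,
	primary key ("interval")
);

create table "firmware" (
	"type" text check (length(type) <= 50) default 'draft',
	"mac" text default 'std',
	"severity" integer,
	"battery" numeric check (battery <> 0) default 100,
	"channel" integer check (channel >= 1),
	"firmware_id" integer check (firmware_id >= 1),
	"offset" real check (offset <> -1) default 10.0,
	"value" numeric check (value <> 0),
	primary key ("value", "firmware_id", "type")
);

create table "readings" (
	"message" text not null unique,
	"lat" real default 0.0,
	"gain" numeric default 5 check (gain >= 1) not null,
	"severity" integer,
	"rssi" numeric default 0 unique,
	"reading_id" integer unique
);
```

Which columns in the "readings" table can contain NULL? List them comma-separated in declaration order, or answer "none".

- message: declared NOT NULL → not nullable.
- lat: DEFAULT only fills an omitted column; an explicit NULL is still allowed → nullable.
- gain: declared NOT NULL → not nullable.
- severity: no NOT NULL constraint applies → nullable.
- rssi: UNIQUE does not imply NOT NULL → nullable.
- reading_id: UNIQUE does not imply NOT NULL → nullable.

lat, severity, rssi, reading_id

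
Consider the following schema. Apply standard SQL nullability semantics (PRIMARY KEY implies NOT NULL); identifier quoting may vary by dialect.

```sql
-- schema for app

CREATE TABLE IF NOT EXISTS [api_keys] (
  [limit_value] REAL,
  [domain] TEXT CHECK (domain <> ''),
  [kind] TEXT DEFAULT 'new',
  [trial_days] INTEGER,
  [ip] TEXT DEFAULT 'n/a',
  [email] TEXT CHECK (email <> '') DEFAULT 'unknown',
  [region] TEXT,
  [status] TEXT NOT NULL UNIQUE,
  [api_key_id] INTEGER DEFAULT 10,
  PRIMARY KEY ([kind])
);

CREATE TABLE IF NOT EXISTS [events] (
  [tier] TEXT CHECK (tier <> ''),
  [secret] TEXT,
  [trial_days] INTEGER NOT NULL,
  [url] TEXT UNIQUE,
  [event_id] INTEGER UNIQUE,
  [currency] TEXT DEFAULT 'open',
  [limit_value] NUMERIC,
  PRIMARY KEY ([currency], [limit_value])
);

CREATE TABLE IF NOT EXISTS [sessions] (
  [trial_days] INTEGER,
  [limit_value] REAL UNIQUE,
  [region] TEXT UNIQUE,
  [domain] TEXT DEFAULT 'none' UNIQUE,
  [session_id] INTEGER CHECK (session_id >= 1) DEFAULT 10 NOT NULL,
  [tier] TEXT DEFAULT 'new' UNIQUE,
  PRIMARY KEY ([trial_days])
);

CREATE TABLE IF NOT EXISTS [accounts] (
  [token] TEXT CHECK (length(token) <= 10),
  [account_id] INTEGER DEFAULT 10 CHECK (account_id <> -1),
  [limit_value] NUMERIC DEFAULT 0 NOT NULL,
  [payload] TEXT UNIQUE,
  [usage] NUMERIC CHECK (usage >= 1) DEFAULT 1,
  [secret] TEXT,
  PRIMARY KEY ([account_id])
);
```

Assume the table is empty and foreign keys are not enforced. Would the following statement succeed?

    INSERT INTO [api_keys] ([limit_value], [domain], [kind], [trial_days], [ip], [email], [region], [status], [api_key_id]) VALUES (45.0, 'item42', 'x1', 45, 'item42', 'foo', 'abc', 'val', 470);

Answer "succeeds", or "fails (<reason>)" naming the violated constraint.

NOT NULL columns: kind is supplied; status is supplied.
CHECK constraints: 'item42' satisfies (domain <> ''); 'foo' satisfies (email <> '').
No constraint is violated.

succeeds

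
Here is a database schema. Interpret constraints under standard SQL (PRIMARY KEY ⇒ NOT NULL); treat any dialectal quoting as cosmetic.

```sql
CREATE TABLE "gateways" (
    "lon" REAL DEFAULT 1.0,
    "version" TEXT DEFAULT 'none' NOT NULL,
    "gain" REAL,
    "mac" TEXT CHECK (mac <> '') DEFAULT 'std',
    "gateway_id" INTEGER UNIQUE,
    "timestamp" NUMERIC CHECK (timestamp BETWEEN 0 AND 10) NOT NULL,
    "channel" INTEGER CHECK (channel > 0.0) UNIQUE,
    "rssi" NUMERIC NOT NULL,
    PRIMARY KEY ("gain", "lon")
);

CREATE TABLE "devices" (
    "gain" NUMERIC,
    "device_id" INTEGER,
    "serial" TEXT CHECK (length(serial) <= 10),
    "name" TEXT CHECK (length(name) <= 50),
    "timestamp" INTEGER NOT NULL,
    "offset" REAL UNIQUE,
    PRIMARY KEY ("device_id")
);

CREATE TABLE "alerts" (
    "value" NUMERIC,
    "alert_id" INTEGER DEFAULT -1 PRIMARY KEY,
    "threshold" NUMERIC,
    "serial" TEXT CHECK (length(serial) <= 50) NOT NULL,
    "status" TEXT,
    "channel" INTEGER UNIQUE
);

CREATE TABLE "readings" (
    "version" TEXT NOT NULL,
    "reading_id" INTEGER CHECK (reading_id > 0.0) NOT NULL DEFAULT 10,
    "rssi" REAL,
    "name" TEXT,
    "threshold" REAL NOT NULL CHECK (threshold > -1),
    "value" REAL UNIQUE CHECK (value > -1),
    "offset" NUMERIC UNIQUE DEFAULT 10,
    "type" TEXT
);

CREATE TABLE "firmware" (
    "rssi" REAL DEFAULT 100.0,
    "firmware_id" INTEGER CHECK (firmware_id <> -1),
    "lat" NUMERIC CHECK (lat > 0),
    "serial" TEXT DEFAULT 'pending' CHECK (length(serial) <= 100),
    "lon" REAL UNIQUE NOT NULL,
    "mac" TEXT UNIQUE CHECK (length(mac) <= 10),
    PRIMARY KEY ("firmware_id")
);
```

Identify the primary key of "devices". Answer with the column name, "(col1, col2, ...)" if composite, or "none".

device_id is declared PRIMARY KEY as a table-level PRIMARY KEY clause.

device_id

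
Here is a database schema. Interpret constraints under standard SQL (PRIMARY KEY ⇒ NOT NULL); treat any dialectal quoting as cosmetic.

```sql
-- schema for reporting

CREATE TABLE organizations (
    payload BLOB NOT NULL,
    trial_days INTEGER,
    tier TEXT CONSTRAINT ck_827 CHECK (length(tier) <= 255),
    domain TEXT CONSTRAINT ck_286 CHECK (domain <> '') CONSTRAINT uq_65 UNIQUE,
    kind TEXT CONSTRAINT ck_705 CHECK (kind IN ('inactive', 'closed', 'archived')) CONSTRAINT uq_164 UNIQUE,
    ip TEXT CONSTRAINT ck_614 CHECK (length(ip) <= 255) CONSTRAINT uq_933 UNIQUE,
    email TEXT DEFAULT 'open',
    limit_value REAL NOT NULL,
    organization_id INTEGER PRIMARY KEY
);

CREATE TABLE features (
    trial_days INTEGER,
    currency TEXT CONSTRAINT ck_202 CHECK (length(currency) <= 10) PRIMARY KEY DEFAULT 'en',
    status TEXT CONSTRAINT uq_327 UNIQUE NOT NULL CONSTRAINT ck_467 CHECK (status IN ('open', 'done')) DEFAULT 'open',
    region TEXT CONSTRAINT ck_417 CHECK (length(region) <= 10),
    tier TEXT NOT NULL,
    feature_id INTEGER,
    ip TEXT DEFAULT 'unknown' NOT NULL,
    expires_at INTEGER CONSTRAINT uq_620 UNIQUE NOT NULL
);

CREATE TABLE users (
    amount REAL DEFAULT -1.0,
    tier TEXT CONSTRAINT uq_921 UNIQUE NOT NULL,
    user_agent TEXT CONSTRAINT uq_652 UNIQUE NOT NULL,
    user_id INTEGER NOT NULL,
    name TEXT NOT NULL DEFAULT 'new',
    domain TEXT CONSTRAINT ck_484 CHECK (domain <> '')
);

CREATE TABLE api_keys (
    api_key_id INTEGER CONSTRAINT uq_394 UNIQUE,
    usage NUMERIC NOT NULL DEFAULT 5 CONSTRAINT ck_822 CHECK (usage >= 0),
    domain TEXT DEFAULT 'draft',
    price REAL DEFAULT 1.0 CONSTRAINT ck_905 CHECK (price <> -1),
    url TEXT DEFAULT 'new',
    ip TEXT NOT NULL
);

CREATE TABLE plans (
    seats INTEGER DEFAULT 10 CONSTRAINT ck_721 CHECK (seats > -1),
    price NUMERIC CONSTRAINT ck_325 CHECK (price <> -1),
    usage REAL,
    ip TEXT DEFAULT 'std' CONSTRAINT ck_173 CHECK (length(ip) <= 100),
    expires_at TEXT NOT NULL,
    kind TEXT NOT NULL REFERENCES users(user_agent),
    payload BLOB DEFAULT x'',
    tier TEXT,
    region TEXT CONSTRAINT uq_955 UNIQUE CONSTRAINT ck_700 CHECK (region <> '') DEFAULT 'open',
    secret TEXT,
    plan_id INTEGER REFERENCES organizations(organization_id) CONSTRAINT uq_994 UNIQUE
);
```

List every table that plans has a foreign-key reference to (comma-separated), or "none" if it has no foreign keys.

users, organizations

- kind REFERENCES users(user_agent).
- plan_id REFERENCES organizations(organization_id).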